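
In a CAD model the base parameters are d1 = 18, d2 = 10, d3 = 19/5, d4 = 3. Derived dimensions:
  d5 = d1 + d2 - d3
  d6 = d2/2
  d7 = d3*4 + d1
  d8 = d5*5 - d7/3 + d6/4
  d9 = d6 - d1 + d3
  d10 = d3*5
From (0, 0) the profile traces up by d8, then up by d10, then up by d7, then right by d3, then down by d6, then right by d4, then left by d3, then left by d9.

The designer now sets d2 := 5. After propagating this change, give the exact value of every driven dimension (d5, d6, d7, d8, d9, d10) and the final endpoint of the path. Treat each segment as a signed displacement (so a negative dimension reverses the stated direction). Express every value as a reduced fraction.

Apply edit: d2 := 5
  d5 = d1 + d2 - d3 = 96/5
  d6 = d2/2 = 5/2
  d7 = d3*4 + d1 = 166/5
  d8 = d5*5 - d7/3 + d6/4 = 10267/120
  d9 = d6 - d1 + d3 = -117/10
  d10 = d3*5 = 19
Walk from origin (0, 0):
  seg 1: up by d8 = 10267/120 → (0, 10267/120)
  seg 2: up by d10 = 19 → (0, 12547/120)
  seg 3: up by d7 = 166/5 → (0, 16531/120)
  seg 4: right by d3 = 19/5 → (19/5, 16531/120)
  seg 5: down by d6 = 5/2 → (19/5, 16231/120)
  seg 6: right by d4 = 3 → (34/5, 16231/120)
  seg 7: left by d3 = 19/5 → (3, 16231/120)
  seg 8: left by d9 = -117/10 → (147/10, 16231/120)

d5 = 96/5
d6 = 5/2
d7 = 166/5
d8 = 10267/120
d9 = -117/10
d10 = 19
endpoint = (147/10, 16231/120)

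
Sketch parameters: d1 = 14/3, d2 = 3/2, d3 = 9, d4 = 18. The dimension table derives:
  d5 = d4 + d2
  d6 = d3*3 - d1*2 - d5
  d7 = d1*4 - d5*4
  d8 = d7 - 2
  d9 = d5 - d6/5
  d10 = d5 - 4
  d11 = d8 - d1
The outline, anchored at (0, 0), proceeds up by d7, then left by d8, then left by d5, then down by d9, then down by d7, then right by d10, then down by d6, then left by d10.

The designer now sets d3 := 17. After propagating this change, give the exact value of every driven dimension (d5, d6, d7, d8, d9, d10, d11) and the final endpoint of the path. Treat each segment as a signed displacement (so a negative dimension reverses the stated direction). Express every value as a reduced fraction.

d5 = 39/2
d6 = 133/6
d7 = -178/3
d8 = -184/3
d9 = 226/15
d10 = 31/2
d11 = -66
endpoint = (251/6, -1117/30)

Apply edit: d3 := 17
  d5 = d4 + d2 = 39/2
  d6 = d3*3 - d1*2 - d5 = 133/6
  d7 = d1*4 - d5*4 = -178/3
  d8 = d7 - 2 = -184/3
  d9 = d5 - d6/5 = 226/15
  d10 = d5 - 4 = 31/2
  d11 = d8 - d1 = -66
Walk from origin (0, 0):
  seg 1: up by d7 = -178/3 → (0, -178/3)
  seg 2: left by d8 = -184/3 → (184/3, -178/3)
  seg 3: left by d5 = 39/2 → (251/6, -178/3)
  seg 4: down by d9 = 226/15 → (251/6, -372/5)
  seg 5: down by d7 = -178/3 → (251/6, -226/15)
  seg 6: right by d10 = 31/2 → (172/3, -226/15)
  seg 7: down by d6 = 133/6 → (172/3, -1117/30)
  seg 8: left by d10 = 31/2 → (251/6, -1117/30)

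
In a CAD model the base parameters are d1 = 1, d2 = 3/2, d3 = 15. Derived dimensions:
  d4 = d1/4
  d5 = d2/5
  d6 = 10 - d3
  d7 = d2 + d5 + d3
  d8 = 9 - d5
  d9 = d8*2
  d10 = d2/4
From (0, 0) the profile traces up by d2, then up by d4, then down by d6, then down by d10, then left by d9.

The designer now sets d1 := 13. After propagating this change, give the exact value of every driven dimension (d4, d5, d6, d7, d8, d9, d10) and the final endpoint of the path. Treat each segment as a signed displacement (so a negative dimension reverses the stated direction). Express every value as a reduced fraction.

d4 = 13/4
d5 = 3/10
d6 = -5
d7 = 84/5
d8 = 87/10
d9 = 87/5
d10 = 3/8
endpoint = (-87/5, 75/8)

Apply edit: d1 := 13
  d4 = d1/4 = 13/4
  d5 = d2/5 = 3/10
  d6 = 10 - d3 = -5
  d7 = d2 + d5 + d3 = 84/5
  d8 = 9 - d5 = 87/10
  d9 = d8*2 = 87/5
  d10 = d2/4 = 3/8
Walk from origin (0, 0):
  seg 1: up by d2 = 3/2 → (0, 3/2)
  seg 2: up by d4 = 13/4 → (0, 19/4)
  seg 3: down by d6 = -5 → (0, 39/4)
  seg 4: down by d10 = 3/8 → (0, 75/8)
  seg 5: left by d9 = 87/5 → (-87/5, 75/8)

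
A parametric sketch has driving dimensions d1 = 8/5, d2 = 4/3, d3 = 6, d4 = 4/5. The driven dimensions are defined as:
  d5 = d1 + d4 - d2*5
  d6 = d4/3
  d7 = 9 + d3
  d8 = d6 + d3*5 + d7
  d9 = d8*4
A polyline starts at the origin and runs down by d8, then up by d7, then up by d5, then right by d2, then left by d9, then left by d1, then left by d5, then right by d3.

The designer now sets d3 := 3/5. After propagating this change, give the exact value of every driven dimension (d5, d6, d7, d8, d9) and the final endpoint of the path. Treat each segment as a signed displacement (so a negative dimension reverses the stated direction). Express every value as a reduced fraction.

Apply edit: d3 := 3/5
  d5 = d1 + d4 - d2*5 = -64/15
  d6 = d4/3 = 4/15
  d7 = 9 + d3 = 48/5
  d8 = d6 + d3*5 + d7 = 193/15
  d9 = d8*4 = 772/15
Walk from origin (0, 0):
  seg 1: down by d8 = 193/15 → (0, -193/15)
  seg 2: up by d7 = 48/5 → (0, -49/15)
  seg 3: up by d5 = -64/15 → (0, -113/15)
  seg 4: right by d2 = 4/3 → (4/3, -113/15)
  seg 5: left by d9 = 772/15 → (-752/15, -113/15)
  seg 6: left by d1 = 8/5 → (-776/15, -113/15)
  seg 7: left by d5 = -64/15 → (-712/15, -113/15)
  seg 8: right by d3 = 3/5 → (-703/15, -113/15)

d5 = -64/15
d6 = 4/15
d7 = 48/5
d8 = 193/15
d9 = 772/15
endpoint = (-703/15, -113/15)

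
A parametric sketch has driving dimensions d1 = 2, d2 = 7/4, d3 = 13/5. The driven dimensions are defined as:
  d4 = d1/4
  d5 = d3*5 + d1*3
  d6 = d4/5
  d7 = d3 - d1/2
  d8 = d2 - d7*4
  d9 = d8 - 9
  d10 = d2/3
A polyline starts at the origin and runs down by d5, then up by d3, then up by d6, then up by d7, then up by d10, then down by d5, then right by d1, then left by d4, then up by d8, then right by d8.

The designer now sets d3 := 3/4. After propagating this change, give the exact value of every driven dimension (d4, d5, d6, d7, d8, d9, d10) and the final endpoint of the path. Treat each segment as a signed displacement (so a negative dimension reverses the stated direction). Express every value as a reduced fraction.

d4 = 1/2
d5 = 39/4
d6 = 1/10
d7 = -1/4
d8 = 11/4
d9 = -25/4
d10 = 7/12
endpoint = (17/4, -467/30)

Apply edit: d3 := 3/4
  d4 = d1/4 = 1/2
  d5 = d3*5 + d1*3 = 39/4
  d6 = d4/5 = 1/10
  d7 = d3 - d1/2 = -1/4
  d8 = d2 - d7*4 = 11/4
  d9 = d8 - 9 = -25/4
  d10 = d2/3 = 7/12
Walk from origin (0, 0):
  seg 1: down by d5 = 39/4 → (0, -39/4)
  seg 2: up by d3 = 3/4 → (0, -9)
  seg 3: up by d6 = 1/10 → (0, -89/10)
  seg 4: up by d7 = -1/4 → (0, -183/20)
  seg 5: up by d10 = 7/12 → (0, -257/30)
  seg 6: down by d5 = 39/4 → (0, -1099/60)
  seg 7: right by d1 = 2 → (2, -1099/60)
  seg 8: left by d4 = 1/2 → (3/2, -1099/60)
  seg 9: up by d8 = 11/4 → (3/2, -467/30)
  seg 10: right by d8 = 11/4 → (17/4, -467/30)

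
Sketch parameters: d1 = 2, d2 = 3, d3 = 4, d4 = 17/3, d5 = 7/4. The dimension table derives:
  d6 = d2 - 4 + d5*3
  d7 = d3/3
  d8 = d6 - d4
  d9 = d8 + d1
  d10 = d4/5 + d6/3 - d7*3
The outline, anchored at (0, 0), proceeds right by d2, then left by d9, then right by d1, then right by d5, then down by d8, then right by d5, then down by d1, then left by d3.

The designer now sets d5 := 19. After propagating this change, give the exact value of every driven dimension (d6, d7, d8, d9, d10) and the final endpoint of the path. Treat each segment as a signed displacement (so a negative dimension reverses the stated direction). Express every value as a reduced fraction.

d6 = 56
d7 = 4/3
d8 = 151/3
d9 = 157/3
d10 = 79/5
endpoint = (-40/3, -157/3)

Apply edit: d5 := 19
  d6 = d2 - 4 + d5*3 = 56
  d7 = d3/3 = 4/3
  d8 = d6 - d4 = 151/3
  d9 = d8 + d1 = 157/3
  d10 = d4/5 + d6/3 - d7*3 = 79/5
Walk from origin (0, 0):
  seg 1: right by d2 = 3 → (3, 0)
  seg 2: left by d9 = 157/3 → (-148/3, 0)
  seg 3: right by d1 = 2 → (-142/3, 0)
  seg 4: right by d5 = 19 → (-85/3, 0)
  seg 5: down by d8 = 151/3 → (-85/3, -151/3)
  seg 6: right by d5 = 19 → (-28/3, -151/3)
  seg 7: down by d1 = 2 → (-28/3, -157/3)
  seg 8: left by d3 = 4 → (-40/3, -157/3)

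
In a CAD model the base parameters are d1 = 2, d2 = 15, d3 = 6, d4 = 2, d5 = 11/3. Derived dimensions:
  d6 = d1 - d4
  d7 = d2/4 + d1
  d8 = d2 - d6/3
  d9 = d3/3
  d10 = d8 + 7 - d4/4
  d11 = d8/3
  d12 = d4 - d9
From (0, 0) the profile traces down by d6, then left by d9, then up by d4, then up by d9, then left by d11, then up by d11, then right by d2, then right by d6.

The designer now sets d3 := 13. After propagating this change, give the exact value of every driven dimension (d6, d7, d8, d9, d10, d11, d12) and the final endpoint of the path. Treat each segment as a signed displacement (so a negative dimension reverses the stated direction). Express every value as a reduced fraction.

d6 = 0
d7 = 23/4
d8 = 15
d9 = 13/3
d10 = 43/2
d11 = 5
d12 = -7/3
endpoint = (17/3, 34/3)

Apply edit: d3 := 13
  d6 = d1 - d4 = 0
  d7 = d2/4 + d1 = 23/4
  d8 = d2 - d6/3 = 15
  d9 = d3/3 = 13/3
  d10 = d8 + 7 - d4/4 = 43/2
  d11 = d8/3 = 5
  d12 = d4 - d9 = -7/3
Walk from origin (0, 0):
  seg 1: down by d6 = 0 → (0, 0)
  seg 2: left by d9 = 13/3 → (-13/3, 0)
  seg 3: up by d4 = 2 → (-13/3, 2)
  seg 4: up by d9 = 13/3 → (-13/3, 19/3)
  seg 5: left by d11 = 5 → (-28/3, 19/3)
  seg 6: up by d11 = 5 → (-28/3, 34/3)
  seg 7: right by d2 = 15 → (17/3, 34/3)
  seg 8: right by d6 = 0 → (17/3, 34/3)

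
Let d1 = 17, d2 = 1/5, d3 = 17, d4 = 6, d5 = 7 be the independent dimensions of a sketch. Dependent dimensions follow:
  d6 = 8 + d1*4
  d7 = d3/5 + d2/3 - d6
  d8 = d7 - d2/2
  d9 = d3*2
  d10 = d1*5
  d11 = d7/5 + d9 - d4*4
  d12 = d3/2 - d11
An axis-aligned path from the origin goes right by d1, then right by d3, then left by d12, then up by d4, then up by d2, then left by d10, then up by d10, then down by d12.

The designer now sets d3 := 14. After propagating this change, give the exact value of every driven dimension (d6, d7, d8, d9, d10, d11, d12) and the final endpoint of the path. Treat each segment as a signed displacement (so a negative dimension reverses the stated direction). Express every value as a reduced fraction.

Apply edit: d3 := 14
  d6 = 8 + d1*4 = 76
  d7 = d3/5 + d2/3 - d6 = -1097/15
  d8 = d7 - d2/2 = -2197/30
  d9 = d3*2 = 28
  d10 = d1*5 = 85
  d11 = d7/5 + d9 - d4*4 = -797/75
  d12 = d3/2 - d11 = 1322/75
Walk from origin (0, 0):
  seg 1: right by d1 = 17 → (17, 0)
  seg 2: right by d3 = 14 → (31, 0)
  seg 3: left by d12 = 1322/75 → (1003/75, 0)
  seg 4: up by d4 = 6 → (1003/75, 6)
  seg 5: up by d2 = 1/5 → (1003/75, 31/5)
  seg 6: left by d10 = 85 → (-5372/75, 31/5)
  seg 7: up by d10 = 85 → (-5372/75, 456/5)
  seg 8: down by d12 = 1322/75 → (-5372/75, 5518/75)

d6 = 76
d7 = -1097/15
d8 = -2197/30
d9 = 28
d10 = 85
d11 = -797/75
d12 = 1322/75
endpoint = (-5372/75, 5518/75)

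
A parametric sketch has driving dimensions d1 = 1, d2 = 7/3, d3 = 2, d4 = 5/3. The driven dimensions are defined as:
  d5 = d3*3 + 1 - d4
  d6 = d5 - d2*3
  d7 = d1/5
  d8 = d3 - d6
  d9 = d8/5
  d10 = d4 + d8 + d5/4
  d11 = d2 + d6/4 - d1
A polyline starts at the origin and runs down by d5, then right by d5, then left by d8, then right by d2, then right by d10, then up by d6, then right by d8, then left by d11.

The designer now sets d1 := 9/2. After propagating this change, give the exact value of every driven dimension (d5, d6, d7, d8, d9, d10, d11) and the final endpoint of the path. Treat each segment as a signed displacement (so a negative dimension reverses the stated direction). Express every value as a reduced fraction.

Apply edit: d1 := 9/2
  d5 = d3*3 + 1 - d4 = 16/3
  d6 = d5 - d2*3 = -5/3
  d7 = d1/5 = 9/10
  d8 = d3 - d6 = 11/3
  d9 = d8/5 = 11/15
  d10 = d4 + d8 + d5/4 = 20/3
  d11 = d2 + d6/4 - d1 = -31/12
Walk from origin (0, 0):
  seg 1: down by d5 = 16/3 → (0, -16/3)
  seg 2: right by d5 = 16/3 → (16/3, -16/3)
  seg 3: left by d8 = 11/3 → (5/3, -16/3)
  seg 4: right by d2 = 7/3 → (4, -16/3)
  seg 5: right by d10 = 20/3 → (32/3, -16/3)
  seg 6: up by d6 = -5/3 → (32/3, -7)
  seg 7: right by d8 = 11/3 → (43/3, -7)
  seg 8: left by d11 = -31/12 → (203/12, -7)

d5 = 16/3
d6 = -5/3
d7 = 9/10
d8 = 11/3
d9 = 11/15
d10 = 20/3
d11 = -31/12
endpoint = (203/12, -7)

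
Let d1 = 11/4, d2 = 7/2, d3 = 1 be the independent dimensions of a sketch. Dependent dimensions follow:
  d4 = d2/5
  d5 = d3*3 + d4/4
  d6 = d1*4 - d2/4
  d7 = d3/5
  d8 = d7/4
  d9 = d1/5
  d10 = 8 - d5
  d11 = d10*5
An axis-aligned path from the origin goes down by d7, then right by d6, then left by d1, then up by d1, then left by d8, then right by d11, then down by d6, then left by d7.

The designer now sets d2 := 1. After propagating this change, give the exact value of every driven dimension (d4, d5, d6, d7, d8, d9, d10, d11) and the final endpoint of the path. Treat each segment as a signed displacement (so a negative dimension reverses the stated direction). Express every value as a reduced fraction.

d4 = 1/5
d5 = 61/20
d6 = 43/4
d7 = 1/5
d8 = 1/20
d9 = 11/20
d10 = 99/20
d11 = 99/4
endpoint = (65/2, -41/5)

Apply edit: d2 := 1
  d4 = d2/5 = 1/5
  d5 = d3*3 + d4/4 = 61/20
  d6 = d1*4 - d2/4 = 43/4
  d7 = d3/5 = 1/5
  d8 = d7/4 = 1/20
  d9 = d1/5 = 11/20
  d10 = 8 - d5 = 99/20
  d11 = d10*5 = 99/4
Walk from origin (0, 0):
  seg 1: down by d7 = 1/5 → (0, -1/5)
  seg 2: right by d6 = 43/4 → (43/4, -1/5)
  seg 3: left by d1 = 11/4 → (8, -1/5)
  seg 4: up by d1 = 11/4 → (8, 51/20)
  seg 5: left by d8 = 1/20 → (159/20, 51/20)
  seg 6: right by d11 = 99/4 → (327/10, 51/20)
  seg 7: down by d6 = 43/4 → (327/10, -41/5)
  seg 8: left by d7 = 1/5 → (65/2, -41/5)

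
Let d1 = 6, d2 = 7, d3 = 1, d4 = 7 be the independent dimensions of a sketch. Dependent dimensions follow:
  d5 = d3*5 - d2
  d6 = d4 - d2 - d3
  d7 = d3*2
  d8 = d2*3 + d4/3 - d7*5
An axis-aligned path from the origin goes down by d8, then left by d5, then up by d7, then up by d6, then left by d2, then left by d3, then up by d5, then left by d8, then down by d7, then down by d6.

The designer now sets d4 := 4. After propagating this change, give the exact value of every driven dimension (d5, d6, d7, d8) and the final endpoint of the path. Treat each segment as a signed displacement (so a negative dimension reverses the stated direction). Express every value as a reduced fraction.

Apply edit: d4 := 4
  d5 = d3*5 - d2 = -2
  d6 = d4 - d2 - d3 = -4
  d7 = d3*2 = 2
  d8 = d2*3 + d4/3 - d7*5 = 37/3
Walk from origin (0, 0):
  seg 1: down by d8 = 37/3 → (0, -37/3)
  seg 2: left by d5 = -2 → (2, -37/3)
  seg 3: up by d7 = 2 → (2, -31/3)
  seg 4: up by d6 = -4 → (2, -43/3)
  seg 5: left by d2 = 7 → (-5, -43/3)
  seg 6: left by d3 = 1 → (-6, -43/3)
  seg 7: up by d5 = -2 → (-6, -49/3)
  seg 8: left by d8 = 37/3 → (-55/3, -49/3)
  seg 9: down by d7 = 2 → (-55/3, -55/3)
  seg 10: down by d6 = -4 → (-55/3, -43/3)

d5 = -2
d6 = -4
d7 = 2
d8 = 37/3
endpoint = (-55/3, -43/3)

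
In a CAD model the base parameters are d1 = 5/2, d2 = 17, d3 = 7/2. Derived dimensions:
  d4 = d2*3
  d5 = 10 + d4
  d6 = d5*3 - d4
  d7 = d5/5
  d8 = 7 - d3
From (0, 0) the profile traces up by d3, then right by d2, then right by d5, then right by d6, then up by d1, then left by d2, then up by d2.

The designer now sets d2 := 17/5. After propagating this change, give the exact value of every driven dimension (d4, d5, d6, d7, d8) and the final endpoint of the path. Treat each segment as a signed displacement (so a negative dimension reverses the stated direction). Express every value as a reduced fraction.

d4 = 51/5
d5 = 101/5
d6 = 252/5
d7 = 101/25
d8 = 7/2
endpoint = (353/5, 47/5)

Apply edit: d2 := 17/5
  d4 = d2*3 = 51/5
  d5 = 10 + d4 = 101/5
  d6 = d5*3 - d4 = 252/5
  d7 = d5/5 = 101/25
  d8 = 7 - d3 = 7/2
Walk from origin (0, 0):
  seg 1: up by d3 = 7/2 → (0, 7/2)
  seg 2: right by d2 = 17/5 → (17/5, 7/2)
  seg 3: right by d5 = 101/5 → (118/5, 7/2)
  seg 4: right by d6 = 252/5 → (74, 7/2)
  seg 5: up by d1 = 5/2 → (74, 6)
  seg 6: left by d2 = 17/5 → (353/5, 6)
  seg 7: up by d2 = 17/5 → (353/5, 47/5)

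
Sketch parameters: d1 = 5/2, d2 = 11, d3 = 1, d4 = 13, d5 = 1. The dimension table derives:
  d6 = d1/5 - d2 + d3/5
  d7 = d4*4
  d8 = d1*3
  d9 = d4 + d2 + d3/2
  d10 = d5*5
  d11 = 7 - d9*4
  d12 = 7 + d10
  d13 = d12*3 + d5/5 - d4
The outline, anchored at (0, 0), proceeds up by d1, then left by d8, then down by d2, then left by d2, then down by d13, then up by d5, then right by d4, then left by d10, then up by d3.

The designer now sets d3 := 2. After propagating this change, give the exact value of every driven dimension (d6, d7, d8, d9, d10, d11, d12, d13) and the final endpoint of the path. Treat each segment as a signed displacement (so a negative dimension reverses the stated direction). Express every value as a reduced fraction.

d6 = -101/10
d7 = 52
d8 = 15/2
d9 = 25
d10 = 5
d11 = -93
d12 = 12
d13 = 116/5
endpoint = (-21/2, -287/10)

Apply edit: d3 := 2
  d6 = d1/5 - d2 + d3/5 = -101/10
  d7 = d4*4 = 52
  d8 = d1*3 = 15/2
  d9 = d4 + d2 + d3/2 = 25
  d10 = d5*5 = 5
  d11 = 7 - d9*4 = -93
  d12 = 7 + d10 = 12
  d13 = d12*3 + d5/5 - d4 = 116/5
Walk from origin (0, 0):
  seg 1: up by d1 = 5/2 → (0, 5/2)
  seg 2: left by d8 = 15/2 → (-15/2, 5/2)
  seg 3: down by d2 = 11 → (-15/2, -17/2)
  seg 4: left by d2 = 11 → (-37/2, -17/2)
  seg 5: down by d13 = 116/5 → (-37/2, -317/10)
  seg 6: up by d5 = 1 → (-37/2, -307/10)
  seg 7: right by d4 = 13 → (-11/2, -307/10)
  seg 8: left by d10 = 5 → (-21/2, -307/10)
  seg 9: up by d3 = 2 → (-21/2, -287/10)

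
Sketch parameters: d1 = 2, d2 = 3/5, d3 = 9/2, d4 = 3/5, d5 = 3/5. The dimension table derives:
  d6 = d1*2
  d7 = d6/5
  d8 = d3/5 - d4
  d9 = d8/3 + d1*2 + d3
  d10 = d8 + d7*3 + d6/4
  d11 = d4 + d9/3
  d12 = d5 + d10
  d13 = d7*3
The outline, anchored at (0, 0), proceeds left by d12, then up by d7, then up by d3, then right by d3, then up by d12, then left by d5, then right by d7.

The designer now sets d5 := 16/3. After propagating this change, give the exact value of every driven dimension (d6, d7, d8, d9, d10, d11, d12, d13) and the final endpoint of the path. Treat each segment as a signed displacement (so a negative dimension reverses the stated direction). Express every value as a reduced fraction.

Apply edit: d5 := 16/3
  d6 = d1*2 = 4
  d7 = d6/5 = 4/5
  d8 = d3/5 - d4 = 3/10
  d9 = d8/3 + d1*2 + d3 = 43/5
  d10 = d8 + d7*3 + d6/4 = 37/10
  d11 = d4 + d9/3 = 52/15
  d12 = d5 + d10 = 271/30
  d13 = d7*3 = 12/5
Walk from origin (0, 0):
  seg 1: left by d12 = 271/30 → (-271/30, 0)
  seg 2: up by d7 = 4/5 → (-271/30, 4/5)
  seg 3: up by d3 = 9/2 → (-271/30, 53/10)
  seg 4: right by d3 = 9/2 → (-68/15, 53/10)
  seg 5: up by d12 = 271/30 → (-68/15, 43/3)
  seg 6: left by d5 = 16/3 → (-148/15, 43/3)
  seg 7: right by d7 = 4/5 → (-136/15, 43/3)

d6 = 4
d7 = 4/5
d8 = 3/10
d9 = 43/5
d10 = 37/10
d11 = 52/15
d12 = 271/30
d13 = 12/5
endpoint = (-136/15, 43/3)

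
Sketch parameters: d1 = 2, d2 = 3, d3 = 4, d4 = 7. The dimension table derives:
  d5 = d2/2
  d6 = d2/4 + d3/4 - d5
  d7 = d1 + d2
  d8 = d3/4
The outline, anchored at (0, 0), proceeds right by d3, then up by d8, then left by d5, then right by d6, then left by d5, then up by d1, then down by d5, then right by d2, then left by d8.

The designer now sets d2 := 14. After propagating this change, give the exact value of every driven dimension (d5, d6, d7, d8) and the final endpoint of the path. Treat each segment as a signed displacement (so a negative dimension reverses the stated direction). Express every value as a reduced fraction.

Apply edit: d2 := 14
  d5 = d2/2 = 7
  d6 = d2/4 + d3/4 - d5 = -5/2
  d7 = d1 + d2 = 16
  d8 = d3/4 = 1
Walk from origin (0, 0):
  seg 1: right by d3 = 4 → (4, 0)
  seg 2: up by d8 = 1 → (4, 1)
  seg 3: left by d5 = 7 → (-3, 1)
  seg 4: right by d6 = -5/2 → (-11/2, 1)
  seg 5: left by d5 = 7 → (-25/2, 1)
  seg 6: up by d1 = 2 → (-25/2, 3)
  seg 7: down by d5 = 7 → (-25/2, -4)
  seg 8: right by d2 = 14 → (3/2, -4)
  seg 9: left by d8 = 1 → (1/2, -4)

d5 = 7
d6 = -5/2
d7 = 16
d8 = 1
endpoint = (1/2, -4)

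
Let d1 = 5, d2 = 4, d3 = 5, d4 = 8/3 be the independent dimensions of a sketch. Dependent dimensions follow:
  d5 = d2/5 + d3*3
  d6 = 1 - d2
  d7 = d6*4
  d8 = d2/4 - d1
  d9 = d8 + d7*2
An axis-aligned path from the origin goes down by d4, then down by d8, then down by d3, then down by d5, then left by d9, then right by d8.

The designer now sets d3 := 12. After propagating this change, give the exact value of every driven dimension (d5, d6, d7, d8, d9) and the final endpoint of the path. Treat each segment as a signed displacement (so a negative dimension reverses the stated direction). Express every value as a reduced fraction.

Apply edit: d3 := 12
  d5 = d2/5 + d3*3 = 184/5
  d6 = 1 - d2 = -3
  d7 = d6*4 = -12
  d8 = d2/4 - d1 = -4
  d9 = d8 + d7*2 = -28
Walk from origin (0, 0):
  seg 1: down by d4 = 8/3 → (0, -8/3)
  seg 2: down by d8 = -4 → (0, 4/3)
  seg 3: down by d3 = 12 → (0, -32/3)
  seg 4: down by d5 = 184/5 → (0, -712/15)
  seg 5: left by d9 = -28 → (28, -712/15)
  seg 6: right by d8 = -4 → (24, -712/15)

d5 = 184/5
d6 = -3
d7 = -12
d8 = -4
d9 = -28
endpoint = (24, -712/15)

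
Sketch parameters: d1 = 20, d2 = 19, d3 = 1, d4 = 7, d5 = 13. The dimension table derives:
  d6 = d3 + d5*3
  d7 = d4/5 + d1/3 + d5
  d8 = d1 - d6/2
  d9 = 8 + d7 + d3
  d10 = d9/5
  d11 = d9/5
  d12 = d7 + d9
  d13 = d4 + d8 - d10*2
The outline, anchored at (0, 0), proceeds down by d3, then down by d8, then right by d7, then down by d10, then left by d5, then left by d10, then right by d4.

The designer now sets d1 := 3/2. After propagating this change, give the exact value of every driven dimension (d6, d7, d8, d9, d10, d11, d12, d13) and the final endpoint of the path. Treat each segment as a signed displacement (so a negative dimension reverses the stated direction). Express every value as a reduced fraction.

d6 = 40
d7 = 149/10
d8 = -37/2
d9 = 239/10
d10 = 239/50
d11 = 239/50
d12 = 194/5
d13 = -1053/50
endpoint = (103/25, 318/25)

Apply edit: d1 := 3/2
  d6 = d3 + d5*3 = 40
  d7 = d4/5 + d1/3 + d5 = 149/10
  d8 = d1 - d6/2 = -37/2
  d9 = 8 + d7 + d3 = 239/10
  d10 = d9/5 = 239/50
  d11 = d9/5 = 239/50
  d12 = d7 + d9 = 194/5
  d13 = d4 + d8 - d10*2 = -1053/50
Walk from origin (0, 0):
  seg 1: down by d3 = 1 → (0, -1)
  seg 2: down by d8 = -37/2 → (0, 35/2)
  seg 3: right by d7 = 149/10 → (149/10, 35/2)
  seg 4: down by d10 = 239/50 → (149/10, 318/25)
  seg 5: left by d5 = 13 → (19/10, 318/25)
  seg 6: left by d10 = 239/50 → (-72/25, 318/25)
  seg 7: right by d4 = 7 → (103/25, 318/25)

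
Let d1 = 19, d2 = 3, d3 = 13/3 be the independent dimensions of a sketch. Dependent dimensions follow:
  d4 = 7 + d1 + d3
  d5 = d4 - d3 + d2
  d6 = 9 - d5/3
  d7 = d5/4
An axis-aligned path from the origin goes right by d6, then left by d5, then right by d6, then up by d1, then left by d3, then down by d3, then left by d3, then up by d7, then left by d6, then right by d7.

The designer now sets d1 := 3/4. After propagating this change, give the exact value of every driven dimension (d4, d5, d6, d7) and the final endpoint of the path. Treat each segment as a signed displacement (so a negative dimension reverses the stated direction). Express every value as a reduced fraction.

Apply edit: d1 := 3/4
  d4 = 7 + d1 + d3 = 145/12
  d5 = d4 - d3 + d2 = 43/4
  d6 = 9 - d5/3 = 65/12
  d7 = d5/4 = 43/16
Walk from origin (0, 0):
  seg 1: right by d6 = 65/12 → (65/12, 0)
  seg 2: left by d5 = 43/4 → (-16/3, 0)
  seg 3: right by d6 = 65/12 → (1/12, 0)
  seg 4: up by d1 = 3/4 → (1/12, 3/4)
  seg 5: left by d3 = 13/3 → (-17/4, 3/4)
  seg 6: down by d3 = 13/3 → (-17/4, -43/12)
  seg 7: left by d3 = 13/3 → (-103/12, -43/12)
  seg 8: up by d7 = 43/16 → (-103/12, -43/48)
  seg 9: left by d6 = 65/12 → (-14, -43/48)
  seg 10: right by d7 = 43/16 → (-181/16, -43/48)

d4 = 145/12
d5 = 43/4
d6 = 65/12
d7 = 43/16
endpoint = (-181/16, -43/48)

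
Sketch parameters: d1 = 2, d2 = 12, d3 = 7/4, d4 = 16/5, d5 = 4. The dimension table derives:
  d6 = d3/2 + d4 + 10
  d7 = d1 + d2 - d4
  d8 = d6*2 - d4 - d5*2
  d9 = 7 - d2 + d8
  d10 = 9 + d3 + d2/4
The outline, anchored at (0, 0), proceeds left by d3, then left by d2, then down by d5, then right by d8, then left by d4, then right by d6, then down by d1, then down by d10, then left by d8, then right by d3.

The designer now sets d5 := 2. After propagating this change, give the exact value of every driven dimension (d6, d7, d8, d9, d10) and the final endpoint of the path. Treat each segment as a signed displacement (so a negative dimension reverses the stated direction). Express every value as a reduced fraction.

d6 = 563/40
d7 = 54/5
d8 = 419/20
d9 = 319/20
d10 = 55/4
endpoint = (-9/8, -71/4)

Apply edit: d5 := 2
  d6 = d3/2 + d4 + 10 = 563/40
  d7 = d1 + d2 - d4 = 54/5
  d8 = d6*2 - d4 - d5*2 = 419/20
  d9 = 7 - d2 + d8 = 319/20
  d10 = 9 + d3 + d2/4 = 55/4
Walk from origin (0, 0):
  seg 1: left by d3 = 7/4 → (-7/4, 0)
  seg 2: left by d2 = 12 → (-55/4, 0)
  seg 3: down by d5 = 2 → (-55/4, -2)
  seg 4: right by d8 = 419/20 → (36/5, -2)
  seg 5: left by d4 = 16/5 → (4, -2)
  seg 6: right by d6 = 563/40 → (723/40, -2)
  seg 7: down by d1 = 2 → (723/40, -4)
  seg 8: down by d10 = 55/4 → (723/40, -71/4)
  seg 9: left by d8 = 419/20 → (-23/8, -71/4)
  seg 10: right by d3 = 7/4 → (-9/8, -71/4)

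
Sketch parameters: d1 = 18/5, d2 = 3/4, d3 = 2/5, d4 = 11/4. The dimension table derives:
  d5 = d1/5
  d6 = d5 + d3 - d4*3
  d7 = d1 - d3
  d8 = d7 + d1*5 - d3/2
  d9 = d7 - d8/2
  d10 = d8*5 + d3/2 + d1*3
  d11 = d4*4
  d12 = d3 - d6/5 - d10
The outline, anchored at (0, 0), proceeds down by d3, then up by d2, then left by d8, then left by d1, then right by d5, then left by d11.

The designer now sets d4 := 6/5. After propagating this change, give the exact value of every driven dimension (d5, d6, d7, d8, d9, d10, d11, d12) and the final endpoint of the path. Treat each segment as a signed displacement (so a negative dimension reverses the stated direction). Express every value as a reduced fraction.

Apply edit: d4 := 6/5
  d5 = d1/5 = 18/25
  d6 = d5 + d3 - d4*3 = -62/25
  d7 = d1 - d3 = 16/5
  d8 = d7 + d1*5 - d3/2 = 21
  d9 = d7 - d8/2 = -73/10
  d10 = d8*5 + d3/2 + d1*3 = 116
  d11 = d4*4 = 24/5
  d12 = d3 - d6/5 - d10 = -14388/125
Walk from origin (0, 0):
  seg 1: down by d3 = 2/5 → (0, -2/5)
  seg 2: up by d2 = 3/4 → (0, 7/20)
  seg 3: left by d8 = 21 → (-21, 7/20)
  seg 4: left by d1 = 18/5 → (-123/5, 7/20)
  seg 5: right by d5 = 18/25 → (-597/25, 7/20)
  seg 6: left by d11 = 24/5 → (-717/25, 7/20)

d5 = 18/25
d6 = -62/25
d7 = 16/5
d8 = 21
d9 = -73/10
d10 = 116
d11 = 24/5
d12 = -14388/125
endpoint = (-717/25, 7/20)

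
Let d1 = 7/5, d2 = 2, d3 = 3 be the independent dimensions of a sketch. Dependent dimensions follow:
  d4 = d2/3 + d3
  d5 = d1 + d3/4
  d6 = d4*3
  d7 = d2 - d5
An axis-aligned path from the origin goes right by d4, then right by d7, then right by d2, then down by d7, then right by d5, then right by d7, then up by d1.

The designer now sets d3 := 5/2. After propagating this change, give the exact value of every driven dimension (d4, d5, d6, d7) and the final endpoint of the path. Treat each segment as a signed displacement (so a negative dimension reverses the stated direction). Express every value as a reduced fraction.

d4 = 19/6
d5 = 81/40
d6 = 19/2
d7 = -1/40
endpoint = (857/120, 57/40)

Apply edit: d3 := 5/2
  d4 = d2/3 + d3 = 19/6
  d5 = d1 + d3/4 = 81/40
  d6 = d4*3 = 19/2
  d7 = d2 - d5 = -1/40
Walk from origin (0, 0):
  seg 1: right by d4 = 19/6 → (19/6, 0)
  seg 2: right by d7 = -1/40 → (377/120, 0)
  seg 3: right by d2 = 2 → (617/120, 0)
  seg 4: down by d7 = -1/40 → (617/120, 1/40)
  seg 5: right by d5 = 81/40 → (43/6, 1/40)
  seg 6: right by d7 = -1/40 → (857/120, 1/40)
  seg 7: up by d1 = 7/5 → (857/120, 57/40)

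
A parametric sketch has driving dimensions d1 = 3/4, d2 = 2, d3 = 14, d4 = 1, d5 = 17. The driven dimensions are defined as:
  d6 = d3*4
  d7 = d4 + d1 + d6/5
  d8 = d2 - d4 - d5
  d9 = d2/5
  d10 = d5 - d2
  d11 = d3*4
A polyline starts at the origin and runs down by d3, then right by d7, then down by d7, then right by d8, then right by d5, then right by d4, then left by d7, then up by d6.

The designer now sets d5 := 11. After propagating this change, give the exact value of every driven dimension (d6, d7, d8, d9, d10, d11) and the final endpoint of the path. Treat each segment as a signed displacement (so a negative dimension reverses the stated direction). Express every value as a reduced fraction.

Apply edit: d5 := 11
  d6 = d3*4 = 56
  d7 = d4 + d1 + d6/5 = 259/20
  d8 = d2 - d4 - d5 = -10
  d9 = d2/5 = 2/5
  d10 = d5 - d2 = 9
  d11 = d3*4 = 56
Walk from origin (0, 0):
  seg 1: down by d3 = 14 → (0, -14)
  seg 2: right by d7 = 259/20 → (259/20, -14)
  seg 3: down by d7 = 259/20 → (259/20, -539/20)
  seg 4: right by d8 = -10 → (59/20, -539/20)
  seg 5: right by d5 = 11 → (279/20, -539/20)
  seg 6: right by d4 = 1 → (299/20, -539/20)
  seg 7: left by d7 = 259/20 → (2, -539/20)
  seg 8: up by d6 = 56 → (2, 581/20)

d6 = 56
d7 = 259/20
d8 = -10
d9 = 2/5
d10 = 9
d11 = 56
endpoint = (2, 581/20)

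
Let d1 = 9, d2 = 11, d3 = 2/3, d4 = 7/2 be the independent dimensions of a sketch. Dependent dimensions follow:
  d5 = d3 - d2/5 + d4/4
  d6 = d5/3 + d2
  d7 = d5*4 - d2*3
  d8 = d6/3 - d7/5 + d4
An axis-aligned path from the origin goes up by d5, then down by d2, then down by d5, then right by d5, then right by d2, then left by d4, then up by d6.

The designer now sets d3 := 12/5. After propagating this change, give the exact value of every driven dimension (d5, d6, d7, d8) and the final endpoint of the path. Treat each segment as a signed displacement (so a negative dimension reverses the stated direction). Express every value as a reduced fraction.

Apply edit: d3 := 12/5
  d5 = d3 - d2/5 + d4/4 = 43/40
  d6 = d5/3 + d2 = 1363/120
  d7 = d5*4 - d2*3 = -287/10
  d8 = d6/3 - d7/5 + d4 = 23447/1800
Walk from origin (0, 0):
  seg 1: up by d5 = 43/40 → (0, 43/40)
  seg 2: down by d2 = 11 → (0, -397/40)
  seg 3: down by d5 = 43/40 → (0, -11)
  seg 4: right by d5 = 43/40 → (43/40, -11)
  seg 5: right by d2 = 11 → (483/40, -11)
  seg 6: left by d4 = 7/2 → (343/40, -11)
  seg 7: up by d6 = 1363/120 → (343/40, 43/120)

d5 = 43/40
d6 = 1363/120
d7 = -287/10
d8 = 23447/1800
endpoint = (343/40, 43/120)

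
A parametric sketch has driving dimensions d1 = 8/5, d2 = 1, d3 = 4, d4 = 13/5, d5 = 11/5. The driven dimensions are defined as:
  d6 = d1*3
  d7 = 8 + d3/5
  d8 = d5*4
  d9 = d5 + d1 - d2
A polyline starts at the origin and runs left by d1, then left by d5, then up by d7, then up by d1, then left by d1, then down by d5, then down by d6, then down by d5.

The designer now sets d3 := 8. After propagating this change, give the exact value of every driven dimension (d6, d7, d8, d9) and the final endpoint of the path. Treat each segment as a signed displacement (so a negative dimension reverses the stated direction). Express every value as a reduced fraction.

d6 = 24/5
d7 = 48/5
d8 = 44/5
d9 = 14/5
endpoint = (-27/5, 2)

Apply edit: d3 := 8
  d6 = d1*3 = 24/5
  d7 = 8 + d3/5 = 48/5
  d8 = d5*4 = 44/5
  d9 = d5 + d1 - d2 = 14/5
Walk from origin (0, 0):
  seg 1: left by d1 = 8/5 → (-8/5, 0)
  seg 2: left by d5 = 11/5 → (-19/5, 0)
  seg 3: up by d7 = 48/5 → (-19/5, 48/5)
  seg 4: up by d1 = 8/5 → (-19/5, 56/5)
  seg 5: left by d1 = 8/5 → (-27/5, 56/5)
  seg 6: down by d5 = 11/5 → (-27/5, 9)
  seg 7: down by d6 = 24/5 → (-27/5, 21/5)
  seg 8: down by d5 = 11/5 → (-27/5, 2)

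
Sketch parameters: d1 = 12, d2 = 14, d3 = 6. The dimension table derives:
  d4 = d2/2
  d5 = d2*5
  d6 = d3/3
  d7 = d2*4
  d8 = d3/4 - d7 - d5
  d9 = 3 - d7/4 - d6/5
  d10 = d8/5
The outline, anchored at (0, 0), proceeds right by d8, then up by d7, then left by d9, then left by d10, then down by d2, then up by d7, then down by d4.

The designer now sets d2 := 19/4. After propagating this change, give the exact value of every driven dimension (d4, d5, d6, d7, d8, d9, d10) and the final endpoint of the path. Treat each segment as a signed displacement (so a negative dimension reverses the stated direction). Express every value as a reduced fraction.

d4 = 19/8
d5 = 95/4
d6 = 2
d7 = 19
d8 = -165/4
d9 = -43/20
d10 = -33/4
endpoint = (-617/20, 247/8)

Apply edit: d2 := 19/4
  d4 = d2/2 = 19/8
  d5 = d2*5 = 95/4
  d6 = d3/3 = 2
  d7 = d2*4 = 19
  d8 = d3/4 - d7 - d5 = -165/4
  d9 = 3 - d7/4 - d6/5 = -43/20
  d10 = d8/5 = -33/4
Walk from origin (0, 0):
  seg 1: right by d8 = -165/4 → (-165/4, 0)
  seg 2: up by d7 = 19 → (-165/4, 19)
  seg 3: left by d9 = -43/20 → (-391/10, 19)
  seg 4: left by d10 = -33/4 → (-617/20, 19)
  seg 5: down by d2 = 19/4 → (-617/20, 57/4)
  seg 6: up by d7 = 19 → (-617/20, 133/4)
  seg 7: down by d4 = 19/8 → (-617/20, 247/8)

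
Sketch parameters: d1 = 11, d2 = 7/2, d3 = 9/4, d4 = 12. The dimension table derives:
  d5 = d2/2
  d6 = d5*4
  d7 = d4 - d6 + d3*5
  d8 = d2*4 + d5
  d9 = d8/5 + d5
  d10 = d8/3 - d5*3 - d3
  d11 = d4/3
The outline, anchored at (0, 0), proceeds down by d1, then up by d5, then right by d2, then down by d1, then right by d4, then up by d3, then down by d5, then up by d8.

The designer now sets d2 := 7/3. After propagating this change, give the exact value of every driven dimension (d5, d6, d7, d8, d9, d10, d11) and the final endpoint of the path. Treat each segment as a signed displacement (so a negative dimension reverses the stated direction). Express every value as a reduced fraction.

Apply edit: d2 := 7/3
  d5 = d2/2 = 7/6
  d6 = d5*4 = 14/3
  d7 = d4 - d6 + d3*5 = 223/12
  d8 = d2*4 + d5 = 21/2
  d9 = d8/5 + d5 = 49/15
  d10 = d8/3 - d5*3 - d3 = -9/4
  d11 = d4/3 = 4
Walk from origin (0, 0):
  seg 1: down by d1 = 11 → (0, -11)
  seg 2: up by d5 = 7/6 → (0, -59/6)
  seg 3: right by d2 = 7/3 → (7/3, -59/6)
  seg 4: down by d1 = 11 → (7/3, -125/6)
  seg 5: right by d4 = 12 → (43/3, -125/6)
  seg 6: up by d3 = 9/4 → (43/3, -223/12)
  seg 7: down by d5 = 7/6 → (43/3, -79/4)
  seg 8: up by d8 = 21/2 → (43/3, -37/4)

d5 = 7/6
d6 = 14/3
d7 = 223/12
d8 = 21/2
d9 = 49/15
d10 = -9/4
d11 = 4
endpoint = (43/3, -37/4)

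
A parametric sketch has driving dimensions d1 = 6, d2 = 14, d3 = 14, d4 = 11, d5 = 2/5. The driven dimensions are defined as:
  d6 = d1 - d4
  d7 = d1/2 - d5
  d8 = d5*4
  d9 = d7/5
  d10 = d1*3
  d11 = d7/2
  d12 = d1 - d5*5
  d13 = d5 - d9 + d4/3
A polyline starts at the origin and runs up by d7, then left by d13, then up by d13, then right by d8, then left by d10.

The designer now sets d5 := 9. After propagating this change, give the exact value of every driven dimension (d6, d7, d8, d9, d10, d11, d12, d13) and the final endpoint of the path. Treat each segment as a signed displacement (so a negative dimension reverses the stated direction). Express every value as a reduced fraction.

Apply edit: d5 := 9
  d6 = d1 - d4 = -5
  d7 = d1/2 - d5 = -6
  d8 = d5*4 = 36
  d9 = d7/5 = -6/5
  d10 = d1*3 = 18
  d11 = d7/2 = -3
  d12 = d1 - d5*5 = -39
  d13 = d5 - d9 + d4/3 = 208/15
Walk from origin (0, 0):
  seg 1: up by d7 = -6 → (0, -6)
  seg 2: left by d13 = 208/15 → (-208/15, -6)
  seg 3: up by d13 = 208/15 → (-208/15, 118/15)
  seg 4: right by d8 = 36 → (332/15, 118/15)
  seg 5: left by d10 = 18 → (62/15, 118/15)

d6 = -5
d7 = -6
d8 = 36
d9 = -6/5
d10 = 18
d11 = -3
d12 = -39
d13 = 208/15
endpoint = (62/15, 118/15)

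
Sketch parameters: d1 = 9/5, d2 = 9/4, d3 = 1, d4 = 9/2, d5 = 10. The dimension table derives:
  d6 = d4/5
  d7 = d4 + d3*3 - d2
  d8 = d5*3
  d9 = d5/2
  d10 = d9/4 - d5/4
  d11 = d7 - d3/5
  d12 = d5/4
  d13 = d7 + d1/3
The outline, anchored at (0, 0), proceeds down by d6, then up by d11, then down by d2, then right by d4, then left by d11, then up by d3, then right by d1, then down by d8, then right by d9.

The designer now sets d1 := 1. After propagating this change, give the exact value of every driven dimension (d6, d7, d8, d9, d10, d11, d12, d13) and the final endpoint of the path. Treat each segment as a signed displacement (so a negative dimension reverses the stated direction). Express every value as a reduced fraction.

d6 = 9/10
d7 = 21/4
d8 = 30
d9 = 5
d10 = -5/4
d11 = 101/20
d12 = 5/2
d13 = 67/12
endpoint = (109/20, -271/10)

Apply edit: d1 := 1
  d6 = d4/5 = 9/10
  d7 = d4 + d3*3 - d2 = 21/4
  d8 = d5*3 = 30
  d9 = d5/2 = 5
  d10 = d9/4 - d5/4 = -5/4
  d11 = d7 - d3/5 = 101/20
  d12 = d5/4 = 5/2
  d13 = d7 + d1/3 = 67/12
Walk from origin (0, 0):
  seg 1: down by d6 = 9/10 → (0, -9/10)
  seg 2: up by d11 = 101/20 → (0, 83/20)
  seg 3: down by d2 = 9/4 → (0, 19/10)
  seg 4: right by d4 = 9/2 → (9/2, 19/10)
  seg 5: left by d11 = 101/20 → (-11/20, 19/10)
  seg 6: up by d3 = 1 → (-11/20, 29/10)
  seg 7: right by d1 = 1 → (9/20, 29/10)
  seg 8: down by d8 = 30 → (9/20, -271/10)
  seg 9: right by d9 = 5 → (109/20, -271/10)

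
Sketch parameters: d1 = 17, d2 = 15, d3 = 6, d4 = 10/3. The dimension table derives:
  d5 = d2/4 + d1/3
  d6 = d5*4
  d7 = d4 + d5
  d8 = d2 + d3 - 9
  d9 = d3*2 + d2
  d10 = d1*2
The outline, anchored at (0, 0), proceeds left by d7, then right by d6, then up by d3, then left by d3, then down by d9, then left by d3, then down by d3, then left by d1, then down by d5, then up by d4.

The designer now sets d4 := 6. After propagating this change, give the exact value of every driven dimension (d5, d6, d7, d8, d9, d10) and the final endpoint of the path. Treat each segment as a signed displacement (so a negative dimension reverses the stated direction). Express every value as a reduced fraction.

Apply edit: d4 := 6
  d5 = d2/4 + d1/3 = 113/12
  d6 = d5*4 = 113/3
  d7 = d4 + d5 = 185/12
  d8 = d2 + d3 - 9 = 12
  d9 = d3*2 + d2 = 27
  d10 = d1*2 = 34
Walk from origin (0, 0):
  seg 1: left by d7 = 185/12 → (-185/12, 0)
  seg 2: right by d6 = 113/3 → (89/4, 0)
  seg 3: up by d3 = 6 → (89/4, 6)
  seg 4: left by d3 = 6 → (65/4, 6)
  seg 5: down by d9 = 27 → (65/4, -21)
  seg 6: left by d3 = 6 → (41/4, -21)
  seg 7: down by d3 = 6 → (41/4, -27)
  seg 8: left by d1 = 17 → (-27/4, -27)
  seg 9: down by d5 = 113/12 → (-27/4, -437/12)
  seg 10: up by d4 = 6 → (-27/4, -365/12)

d5 = 113/12
d6 = 113/3
d7 = 185/12
d8 = 12
d9 = 27
d10 = 34
endpoint = (-27/4, -365/12)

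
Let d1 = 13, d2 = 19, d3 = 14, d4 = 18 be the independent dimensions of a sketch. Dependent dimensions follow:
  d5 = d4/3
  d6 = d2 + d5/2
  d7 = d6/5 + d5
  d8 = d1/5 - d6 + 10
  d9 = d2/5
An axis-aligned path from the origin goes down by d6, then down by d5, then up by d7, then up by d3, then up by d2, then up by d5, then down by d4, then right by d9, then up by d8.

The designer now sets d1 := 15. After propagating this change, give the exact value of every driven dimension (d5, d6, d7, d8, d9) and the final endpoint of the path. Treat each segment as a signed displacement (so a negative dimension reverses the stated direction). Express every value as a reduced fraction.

d5 = 6
d6 = 22
d7 = 52/5
d8 = -9
d9 = 19/5
endpoint = (19/5, -28/5)

Apply edit: d1 := 15
  d5 = d4/3 = 6
  d6 = d2 + d5/2 = 22
  d7 = d6/5 + d5 = 52/5
  d8 = d1/5 - d6 + 10 = -9
  d9 = d2/5 = 19/5
Walk from origin (0, 0):
  seg 1: down by d6 = 22 → (0, -22)
  seg 2: down by d5 = 6 → (0, -28)
  seg 3: up by d7 = 52/5 → (0, -88/5)
  seg 4: up by d3 = 14 → (0, -18/5)
  seg 5: up by d2 = 19 → (0, 77/5)
  seg 6: up by d5 = 6 → (0, 107/5)
  seg 7: down by d4 = 18 → (0, 17/5)
  seg 8: right by d9 = 19/5 → (19/5, 17/5)
  seg 9: up by d8 = -9 → (19/5, -28/5)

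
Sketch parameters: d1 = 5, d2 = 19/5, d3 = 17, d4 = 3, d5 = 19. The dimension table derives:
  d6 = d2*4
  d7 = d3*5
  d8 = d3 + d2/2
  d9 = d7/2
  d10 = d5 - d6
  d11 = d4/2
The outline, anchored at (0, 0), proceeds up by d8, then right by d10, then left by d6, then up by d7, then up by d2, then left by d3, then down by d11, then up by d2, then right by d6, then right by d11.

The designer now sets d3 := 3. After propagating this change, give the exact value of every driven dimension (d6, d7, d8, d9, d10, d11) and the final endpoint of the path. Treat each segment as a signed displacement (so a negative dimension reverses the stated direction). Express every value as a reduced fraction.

d6 = 76/5
d7 = 15
d8 = 49/10
d9 = 15/2
d10 = 19/5
d11 = 3/2
endpoint = (23/10, 26)

Apply edit: d3 := 3
  d6 = d2*4 = 76/5
  d7 = d3*5 = 15
  d8 = d3 + d2/2 = 49/10
  d9 = d7/2 = 15/2
  d10 = d5 - d6 = 19/5
  d11 = d4/2 = 3/2
Walk from origin (0, 0):
  seg 1: up by d8 = 49/10 → (0, 49/10)
  seg 2: right by d10 = 19/5 → (19/5, 49/10)
  seg 3: left by d6 = 76/5 → (-57/5, 49/10)
  seg 4: up by d7 = 15 → (-57/5, 199/10)
  seg 5: up by d2 = 19/5 → (-57/5, 237/10)
  seg 6: left by d3 = 3 → (-72/5, 237/10)
  seg 7: down by d11 = 3/2 → (-72/5, 111/5)
  seg 8: up by d2 = 19/5 → (-72/5, 26)
  seg 9: right by d6 = 76/5 → (4/5, 26)
  seg 10: right by d11 = 3/2 → (23/10, 26)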